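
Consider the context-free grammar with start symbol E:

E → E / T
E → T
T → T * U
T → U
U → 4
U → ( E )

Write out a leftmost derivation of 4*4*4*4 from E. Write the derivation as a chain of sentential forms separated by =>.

E => T => T*U => T*U*U => T*U*U*U => U*U*U*U => 4*U*U*U => 4*4*U*U => 4*4*4*U => 4*4*4*4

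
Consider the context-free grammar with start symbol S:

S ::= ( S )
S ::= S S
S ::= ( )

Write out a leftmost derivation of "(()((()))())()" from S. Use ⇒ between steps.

S ⇒ SS ⇒ (S)S ⇒ (SS)S ⇒ (()S)S ⇒ (()SS)S ⇒ (()(S)S)S ⇒ (()((S))S)S ⇒ (()((()))S)S ⇒ (()((()))())S ⇒ (()((()))())()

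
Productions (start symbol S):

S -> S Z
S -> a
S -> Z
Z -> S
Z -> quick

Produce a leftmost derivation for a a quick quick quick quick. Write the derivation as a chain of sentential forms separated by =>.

S => S Z => S Z Z => S Z Z Z => a Z Z Z => a S Z Z => a S Z Z Z => a S Z Z Z Z => a a Z Z Z Z => a a quick Z Z Z => a a quick quick Z Z => a a quick quick quick Z => a a quick quick quick quick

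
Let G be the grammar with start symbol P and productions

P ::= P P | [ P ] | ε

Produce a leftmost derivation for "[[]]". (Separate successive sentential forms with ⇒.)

P ⇒ PP ⇒ PPP ⇒ [P]PP ⇒ [PP]PP ⇒ [[P]P]PP ⇒ [[]P]PP ⇒ [[]]PP ⇒ [[]]P ⇒ [[]]

P ⇒ PP   [P ::= P P]
PP ⇒ PPP   [P ::= P P]
PPP ⇒ [P]PP   [P ::= [ P ]]
[P]PP ⇒ [PP]PP   [P ::= P P]
[PP]PP ⇒ [[P]P]PP   [P ::= [ P ]]
[[P]P]PP ⇒ [[]P]PP   [P ::= ε]
[[]P]PP ⇒ [[]]PP   [P ::= ε]
[[]]PP ⇒ [[]]P   [P ::= ε]
[[]]P ⇒ [[]]   [P ::= ε]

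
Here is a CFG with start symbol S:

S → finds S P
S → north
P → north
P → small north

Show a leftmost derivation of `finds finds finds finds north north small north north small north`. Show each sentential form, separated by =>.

S => finds S P   [S → finds S P]
finds S P => finds finds S P P   [S → finds S P]
finds finds S P P => finds finds finds S P P P   [S → finds S P]
finds finds finds S P P P => finds finds finds finds S P P P P   [S → finds S P]
finds finds finds finds S P P P P => finds finds finds finds north P P P P   [S → north]
finds finds finds finds north P P P P => finds finds finds finds north north P P P   [P → north]
finds finds finds finds north north P P P => finds finds finds finds north north small north P P   [P → small north]
finds finds finds finds north north small north P P => finds finds finds finds north north small north north P   [P → north]
finds finds finds finds north north small north north P => finds finds finds finds north north small north north small north   [P → small north]

S => finds S P => finds finds S P P => finds finds finds S P P P => finds finds finds finds S P P P P => finds finds finds finds north P P P P => finds finds finds finds north north P P P => finds finds finds finds north north small north P P => finds finds finds finds north north small north north P => finds finds finds finds north north small north north small north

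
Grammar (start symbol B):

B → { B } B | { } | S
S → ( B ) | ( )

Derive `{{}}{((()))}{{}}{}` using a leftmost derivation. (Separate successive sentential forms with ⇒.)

B ⇒ {B}B ⇒ {{}}B ⇒ {{}}{B}B ⇒ {{}}{S}B ⇒ {{}}{(B)}B ⇒ {{}}{(S)}B ⇒ {{}}{((B))}B ⇒ {{}}{((S))}B ⇒ {{}}{((()))}B ⇒ {{}}{((()))}{B}B ⇒ {{}}{((()))}{{}}B ⇒ {{}}{((()))}{{}}{}

B ⇒ {B}B   [B → { B } B]
{B}B ⇒ {{}}B   [B → { }]
{{}}B ⇒ {{}}{B}B   [B → { B } B]
{{}}{B}B ⇒ {{}}{S}B   [B → S]
{{}}{S}B ⇒ {{}}{(B)}B   [S → ( B )]
{{}}{(B)}B ⇒ {{}}{(S)}B   [B → S]
{{}}{(S)}B ⇒ {{}}{((B))}B   [S → ( B )]
{{}}{((B))}B ⇒ {{}}{((S))}B   [B → S]
{{}}{((S))}B ⇒ {{}}{((()))}B   [S → ( )]
{{}}{((()))}B ⇒ {{}}{((()))}{B}B   [B → { B } B]
{{}}{((()))}{B}B ⇒ {{}}{((()))}{{}}B   [B → { }]
{{}}{((()))}{{}}B ⇒ {{}}{((()))}{{}}{}   [B → { }]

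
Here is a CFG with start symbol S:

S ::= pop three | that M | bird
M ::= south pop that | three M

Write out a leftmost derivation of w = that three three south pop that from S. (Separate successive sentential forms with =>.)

S => that M   [S ::= that M]
that M => that three M   [M ::= three M]
that three M => that three three M   [M ::= three M]
that three three M => that three three south pop that   [M ::= south pop that]

S => that M => that three M => that three three M => that three three south pop that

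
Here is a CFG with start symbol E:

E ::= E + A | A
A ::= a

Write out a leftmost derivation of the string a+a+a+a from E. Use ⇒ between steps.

E ⇒ E+A ⇒ E+A+A ⇒ E+A+A+A ⇒ A+A+A+A ⇒ a+A+A+A ⇒ a+a+A+A ⇒ a+a+a+A ⇒ a+a+a+a

E ⇒ E+A   [E ::= E + A]
E+A ⇒ E+A+A   [E ::= E + A]
E+A+A ⇒ E+A+A+A   [E ::= E + A]
E+A+A+A ⇒ A+A+A+A   [E ::= A]
A+A+A+A ⇒ a+A+A+A   [A ::= a]
a+A+A+A ⇒ a+a+A+A   [A ::= a]
a+a+A+A ⇒ a+a+a+A   [A ::= a]
a+a+a+A ⇒ a+a+a+a   [A ::= a]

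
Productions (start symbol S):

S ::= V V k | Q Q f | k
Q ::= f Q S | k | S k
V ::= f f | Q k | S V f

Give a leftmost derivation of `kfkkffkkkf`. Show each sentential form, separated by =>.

S => QQf   [S ::= Q Q f]
QQf => kQf   [Q ::= k]
kQf => kfQSf   [Q ::= f Q S]
kfQSf => kfSkSf   [Q ::= S k]
kfSkSf => kfVVkkSf   [S ::= V V k]
kfVVkkSf => kfQkVkkSf   [V ::= Q k]
kfQkVkkSf => kfkkVkkSf   [Q ::= k]
kfkkVkkSf => kfkkffkkSf   [V ::= f f]
kfkkffkkSf => kfkkffkkkf   [S ::= k]

S => QQf => kQf => kfQSf => kfSkSf => kfVVkkSf => kfQkVkkSf => kfkkVkkSf => kfkkffkkSf => kfkkffkkkf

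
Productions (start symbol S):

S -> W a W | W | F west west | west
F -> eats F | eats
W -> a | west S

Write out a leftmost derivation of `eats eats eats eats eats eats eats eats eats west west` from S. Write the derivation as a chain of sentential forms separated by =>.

S => F west west   [S -> F west west]
F west west => eats F west west   [F -> eats F]
eats F west west => eats eats F west west   [F -> eats F]
eats eats F west west => eats eats eats F west west   [F -> eats F]
eats eats eats F west west => eats eats eats eats F west west   [F -> eats F]
eats eats eats eats F west west => eats eats eats eats eats F west west   [F -> eats F]
eats eats eats eats eats F west west => eats eats eats eats eats eats F west west   [F -> eats F]
eats eats eats eats eats eats F west west => eats eats eats eats eats eats eats F west west   [F -> eats F]
eats eats eats eats eats eats eats F west west => eats eats eats eats eats eats eats eats F west west   [F -> eats F]
eats eats eats eats eats eats eats eats F west west => eats eats eats eats eats eats eats eats eats west west   [F -> eats]

S => F west west => eats F west west => eats eats F west west => eats eats eats F west west => eats eats eats eats F west west => eats eats eats eats eats F west west => eats eats eats eats eats eats F west west => eats eats eats eats eats eats eats F west west => eats eats eats eats eats eats eats eats F west west => eats eats eats eats eats eats eats eats eats west west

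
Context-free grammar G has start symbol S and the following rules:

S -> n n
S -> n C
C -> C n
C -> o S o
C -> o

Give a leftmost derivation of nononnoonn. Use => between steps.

S => nC   [S -> n C]
nC => nCn   [C -> C n]
nCn => nCnn   [C -> C n]
nCnn => noSonn   [C -> o S o]
noSonn => nonConn   [S -> n C]
nonConn => nonoSoonn   [C -> o S o]
nonoSoonn => nononnoonn   [S -> n n]

S => nC => nCn => nCnn => noSonn => nonConn => nonoSoonn => nononnoonn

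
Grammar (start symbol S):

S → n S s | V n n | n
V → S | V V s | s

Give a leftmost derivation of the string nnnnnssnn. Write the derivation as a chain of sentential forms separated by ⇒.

S⇒Vnn⇒Snn⇒nSsnn⇒nnSssnn⇒nnVnnssnn⇒nnSnnssnn⇒nnnnnssnn

S ⇒ Vnn   [S → V n n]
Vnn ⇒ Snn   [V → S]
Snn ⇒ nSsnn   [S → n S s]
nSsnn ⇒ nnSssnn   [S → n S s]
nnSssnn ⇒ nnVnnssnn   [S → V n n]
nnVnnssnn ⇒ nnSnnssnn   [V → S]
nnSnnssnn ⇒ nnnnnssnn   [S → n]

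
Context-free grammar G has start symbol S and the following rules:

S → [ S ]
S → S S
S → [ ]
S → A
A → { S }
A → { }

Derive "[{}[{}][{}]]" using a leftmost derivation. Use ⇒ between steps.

S ⇒ [S]   [S → [ S ]]
[S] ⇒ [SS]   [S → S S]
[SS] ⇒ [SSS]   [S → S S]
[SSS] ⇒ [ASS]   [S → A]
[ASS] ⇒ [{}SS]   [A → { }]
[{}SS] ⇒ [{}[S]S]   [S → [ S ]]
[{}[S]S] ⇒ [{}[A]S]   [S → A]
[{}[A]S] ⇒ [{}[{}]S]   [A → { }]
[{}[{}]S] ⇒ [{}[{}][S]]   [S → [ S ]]
[{}[{}][S]] ⇒ [{}[{}][A]]   [S → A]
[{}[{}][A]] ⇒ [{}[{}][{}]]   [A → { }]

S ⇒ [S] ⇒ [SS] ⇒ [SSS] ⇒ [ASS] ⇒ [{}SS] ⇒ [{}[S]S] ⇒ [{}[A]S] ⇒ [{}[{}]S] ⇒ [{}[{}][S]] ⇒ [{}[{}][A]] ⇒ [{}[{}][{}]]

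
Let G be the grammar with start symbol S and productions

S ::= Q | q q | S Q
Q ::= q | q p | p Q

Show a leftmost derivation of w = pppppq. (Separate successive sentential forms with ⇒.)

S⇒Q⇒pQ⇒ppQ⇒pppQ⇒ppppQ⇒pppppQ⇒pppppq

S ⇒ Q   [S ::= Q]
Q ⇒ pQ   [Q ::= p Q]
pQ ⇒ ppQ   [Q ::= p Q]
ppQ ⇒ pppQ   [Q ::= p Q]
pppQ ⇒ ppppQ   [Q ::= p Q]
ppppQ ⇒ pppppQ   [Q ::= p Q]
pppppQ ⇒ pppppq   [Q ::= q]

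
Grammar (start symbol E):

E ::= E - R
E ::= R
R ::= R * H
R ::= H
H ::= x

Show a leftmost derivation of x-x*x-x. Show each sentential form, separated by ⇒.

E ⇒ E-R   [E ::= E - R]
E-R ⇒ E-R-R   [E ::= E - R]
E-R-R ⇒ R-R-R   [E ::= R]
R-R-R ⇒ H-R-R   [R ::= H]
H-R-R ⇒ x-R-R   [H ::= x]
x-R-R ⇒ x-R*H-R   [R ::= R * H]
x-R*H-R ⇒ x-H*H-R   [R ::= H]
x-H*H-R ⇒ x-x*H-R   [H ::= x]
x-x*H-R ⇒ x-x*x-R   [H ::= x]
x-x*x-R ⇒ x-x*x-H   [R ::= H]
x-x*x-H ⇒ x-x*x-x   [H ::= x]

E ⇒ E-R ⇒ E-R-R ⇒ R-R-R ⇒ H-R-R ⇒ x-R-R ⇒ x-R*H-R ⇒ x-H*H-R ⇒ x-x*H-R ⇒ x-x*x-R ⇒ x-x*x-H ⇒ x-x*x-x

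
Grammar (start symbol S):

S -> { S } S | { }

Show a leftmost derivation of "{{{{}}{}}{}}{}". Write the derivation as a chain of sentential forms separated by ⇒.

S ⇒ {S}S ⇒ {{S}S}S ⇒ {{{S}S}S}S ⇒ {{{{}}S}S}S ⇒ {{{{}}{}}S}S ⇒ {{{{}}{}}{}}S ⇒ {{{{}}{}}{}}{}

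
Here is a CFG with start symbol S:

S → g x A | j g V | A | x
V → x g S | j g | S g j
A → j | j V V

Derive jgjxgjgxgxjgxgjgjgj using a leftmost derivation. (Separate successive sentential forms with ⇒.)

S⇒jgV⇒jgSgj⇒jgAgj⇒jgjVVgj⇒jgjxgSVgj⇒jgjxgjgVVgj⇒jgjxgjgxgSVgj⇒jgjxgjgxgxVgj⇒jgjxgjgxgxSgjgj⇒jgjxgjgxgxjgVgjgj⇒jgjxgjgxgxjgSgjgjgj⇒jgjxgjgxgxjgxgjgjgj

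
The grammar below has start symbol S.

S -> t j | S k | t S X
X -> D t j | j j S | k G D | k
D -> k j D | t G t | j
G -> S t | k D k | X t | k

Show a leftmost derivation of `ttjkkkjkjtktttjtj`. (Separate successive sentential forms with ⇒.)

S ⇒ tSX ⇒ tSkX ⇒ ttjkX ⇒ ttjkkGD ⇒ ttjkkXtD ⇒ ttjkkDtjtD ⇒ ttjkkkjDtjtD ⇒ ttjkkkjkjDtjtD ⇒ ttjkkkjkjtGttjtD ⇒ ttjkkkjkjtXtttjtD ⇒ ttjkkkjkjtktttjtD ⇒ ttjkkkjkjtktttjtj

S ⇒ tSX   [S -> t S X]
tSX ⇒ tSkX   [S -> S k]
tSkX ⇒ ttjkX   [S -> t j]
ttjkX ⇒ ttjkkGD   [X -> k G D]
ttjkkGD ⇒ ttjkkXtD   [G -> X t]
ttjkkXtD ⇒ ttjkkDtjtD   [X -> D t j]
ttjkkDtjtD ⇒ ttjkkkjDtjtD   [D -> k j D]
ttjkkkjDtjtD ⇒ ttjkkkjkjDtjtD   [D -> k j D]
ttjkkkjkjDtjtD ⇒ ttjkkkjkjtGttjtD   [D -> t G t]
ttjkkkjkjtGttjtD ⇒ ttjkkkjkjtXtttjtD   [G -> X t]
ttjkkkjkjtXtttjtD ⇒ ttjkkkjkjtktttjtD   [X -> k]
ttjkkkjkjtktttjtD ⇒ ttjkkkjkjtktttjtj   [D -> j]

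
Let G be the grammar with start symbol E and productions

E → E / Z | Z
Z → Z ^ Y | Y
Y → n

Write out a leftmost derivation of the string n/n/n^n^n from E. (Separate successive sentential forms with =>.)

E=>E/Z=>E/Z/Z=>Z/Z/Z=>Y/Z/Z=>n/Z/Z=>n/Y/Z=>n/n/Z=>n/n/Z^Y=>n/n/Z^Y^Y=>n/n/Y^Y^Y=>n/n/n^Y^Y=>n/n/n^n^Y=>n/n/n^n^n

E => E/Z   [E → E / Z]
E/Z => E/Z/Z   [E → E / Z]
E/Z/Z => Z/Z/Z   [E → Z]
Z/Z/Z => Y/Z/Z   [Z → Y]
Y/Z/Z => n/Z/Z   [Y → n]
n/Z/Z => n/Y/Z   [Z → Y]
n/Y/Z => n/n/Z   [Y → n]
n/n/Z => n/n/Z^Y   [Z → Z ^ Y]
n/n/Z^Y => n/n/Z^Y^Y   [Z → Z ^ Y]
n/n/Z^Y^Y => n/n/Y^Y^Y   [Z → Y]
n/n/Y^Y^Y => n/n/n^Y^Y   [Y → n]
n/n/n^Y^Y => n/n/n^n^Y   [Y → n]
n/n/n^n^Y => n/n/n^n^n   [Y → n]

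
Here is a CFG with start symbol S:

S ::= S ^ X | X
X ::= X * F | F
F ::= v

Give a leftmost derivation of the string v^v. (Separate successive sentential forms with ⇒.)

S⇒S^X⇒X^X⇒F^X⇒v^X⇒v^F⇒v^v

S ⇒ S^X   [S ::= S ^ X]
S^X ⇒ X^X   [S ::= X]
X^X ⇒ F^X   [X ::= F]
F^X ⇒ v^X   [F ::= v]
v^X ⇒ v^F   [X ::= F]
v^F ⇒ v^v   [F ::= v]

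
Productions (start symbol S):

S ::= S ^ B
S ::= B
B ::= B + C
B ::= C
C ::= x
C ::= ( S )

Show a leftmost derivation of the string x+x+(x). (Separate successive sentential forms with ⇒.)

S⇒B⇒B+C⇒B+C+C⇒C+C+C⇒x+C+C⇒x+x+C⇒x+x+(S)⇒x+x+(B)⇒x+x+(C)⇒x+x+(x)

S ⇒ B   [S ::= B]
B ⇒ B+C   [B ::= B + C]
B+C ⇒ B+C+C   [B ::= B + C]
B+C+C ⇒ C+C+C   [B ::= C]
C+C+C ⇒ x+C+C   [C ::= x]
x+C+C ⇒ x+x+C   [C ::= x]
x+x+C ⇒ x+x+(S)   [C ::= ( S )]
x+x+(S) ⇒ x+x+(B)   [S ::= B]
x+x+(B) ⇒ x+x+(C)   [B ::= C]
x+x+(C) ⇒ x+x+(x)   [C ::= x]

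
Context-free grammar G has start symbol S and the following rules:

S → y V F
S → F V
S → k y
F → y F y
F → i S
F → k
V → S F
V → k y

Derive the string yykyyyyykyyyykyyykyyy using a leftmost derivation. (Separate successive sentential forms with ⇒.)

S ⇒ yVF ⇒ ySFF ⇒ yyVFFF ⇒ yykyFFF ⇒ yykyyFyFF ⇒ yykyyyFyyFF ⇒ yykyyyyFyyyFF ⇒ yykyyyyyFyyyyFF ⇒ yykyyyyykyyyyFF ⇒ yykyyyyykyyyykF ⇒ yykyyyyykyyyykyFy ⇒ yykyyyyykyyyykyyFyy ⇒ yykyyyyykyyyykyyyFyyy ⇒ yykyyyyykyyyykyyykyyy

S ⇒ yVF   [S → y V F]
yVF ⇒ ySFF   [V → S F]
ySFF ⇒ yyVFFF   [S → y V F]
yyVFFF ⇒ yykyFFF   [V → k y]
yykyFFF ⇒ yykyyFyFF   [F → y F y]
yykyyFyFF ⇒ yykyyyFyyFF   [F → y F y]
yykyyyFyyFF ⇒ yykyyyyFyyyFF   [F → y F y]
yykyyyyFyyyFF ⇒ yykyyyyyFyyyyFF   [F → y F y]
yykyyyyyFyyyyFF ⇒ yykyyyyykyyyyFF   [F → k]
yykyyyyykyyyyFF ⇒ yykyyyyykyyyykF   [F → k]
yykyyyyykyyyykF ⇒ yykyyyyykyyyykyFy   [F → y F y]
yykyyyyykyyyykyFy ⇒ yykyyyyykyyyykyyFyy   [F → y F y]
yykyyyyykyyyykyyFyy ⇒ yykyyyyykyyyykyyyFyyy   [F → y F y]
yykyyyyykyyyykyyyFyyy ⇒ yykyyyyykyyyykyyykyyy   [F → k]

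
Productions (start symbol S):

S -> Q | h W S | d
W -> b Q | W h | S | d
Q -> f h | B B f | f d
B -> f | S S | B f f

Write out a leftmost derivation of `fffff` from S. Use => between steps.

S=>Q=>BBf=>fBf=>fBfff=>fffff

S => Q   [S -> Q]
Q => BBf   [Q -> B B f]
BBf => fBf   [B -> f]
fBf => fBfff   [B -> B f f]
fBfff => fffff   [B -> f]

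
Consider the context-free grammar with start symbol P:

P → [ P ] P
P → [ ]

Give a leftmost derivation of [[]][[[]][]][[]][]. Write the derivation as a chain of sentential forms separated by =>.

P=>[P]P=>[[]]P=>[[]][P]P=>[[]][[P]P]P=>[[]][[[]]P]P=>[[]][[[]][]]P=>[[]][[[]][]][P]P=>[[]][[[]][]][[]]P=>[[]][[[]][]][[]][]

P => [P]P   [P → [ P ] P]
[P]P => [[]]P   [P → [ ]]
[[]]P => [[]][P]P   [P → [ P ] P]
[[]][P]P => [[]][[P]P]P   [P → [ P ] P]
[[]][[P]P]P => [[]][[[]]P]P   [P → [ ]]
[[]][[[]]P]P => [[]][[[]][]]P   [P → [ ]]
[[]][[[]][]]P => [[]][[[]][]][P]P   [P → [ P ] P]
[[]][[[]][]][P]P => [[]][[[]][]][[]]P   [P → [ ]]
[[]][[[]][]][[]]P => [[]][[[]][]][[]][]   [P → [ ]]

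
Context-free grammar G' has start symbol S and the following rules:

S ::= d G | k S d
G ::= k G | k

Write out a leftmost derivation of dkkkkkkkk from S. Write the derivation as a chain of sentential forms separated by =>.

S => dG => dkG => dkkG => dkkkG => dkkkkG => dkkkkkG => dkkkkkkG => dkkkkkkkG => dkkkkkkkk

S => dG   [S ::= d G]
dG => dkG   [G ::= k G]
dkG => dkkG   [G ::= k G]
dkkG => dkkkG   [G ::= k G]
dkkkG => dkkkkG   [G ::= k G]
dkkkkG => dkkkkkG   [G ::= k G]
dkkkkkG => dkkkkkkG   [G ::= k G]
dkkkkkkG => dkkkkkkkG   [G ::= k G]
dkkkkkkkG => dkkkkkkkk   [G ::= k]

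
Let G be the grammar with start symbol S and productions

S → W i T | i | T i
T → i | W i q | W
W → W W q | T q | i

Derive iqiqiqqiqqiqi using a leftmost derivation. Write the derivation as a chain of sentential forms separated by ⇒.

S ⇒ Ti ⇒ Wiqi ⇒ Tqiqi ⇒ Wiqqiqi ⇒ Tqiqqiqi ⇒ Wiqqiqqiqi ⇒ WWqiqqiqqiqi ⇒ TqWqiqqiqqiqi ⇒ WqWqiqqiqqiqi ⇒ iqWqiqqiqqiqi ⇒ iqiqiqqiqqiqi

S ⇒ Ti   [S → T i]
Ti ⇒ Wiqi   [T → W i q]
Wiqi ⇒ Tqiqi   [W → T q]
Tqiqi ⇒ Wiqqiqi   [T → W i q]
Wiqqiqi ⇒ Tqiqqiqi   [W → T q]
Tqiqqiqi ⇒ Wiqqiqqiqi   [T → W i q]
Wiqqiqqiqi ⇒ WWqiqqiqqiqi   [W → W W q]
WWqiqqiqqiqi ⇒ TqWqiqqiqqiqi   [W → T q]
TqWqiqqiqqiqi ⇒ WqWqiqqiqqiqi   [T → W]
WqWqiqqiqqiqi ⇒ iqWqiqqiqqiqi   [W → i]
iqWqiqqiqqiqi ⇒ iqiqiqqiqqiqi   [W → i]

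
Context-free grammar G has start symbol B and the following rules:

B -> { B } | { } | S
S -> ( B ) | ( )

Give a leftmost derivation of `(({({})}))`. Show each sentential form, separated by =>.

B => S => (B) => (S) => ((B)) => (({B})) => (({S})) => (({(B)})) => (({({})}))

B => S   [B -> S]
S => (B)   [S -> ( B )]
(B) => (S)   [B -> S]
(S) => ((B))   [S -> ( B )]
((B)) => (({B}))   [B -> { B }]
(({B})) => (({S}))   [B -> S]
(({S})) => (({(B)}))   [S -> ( B )]
(({(B)})) => (({({})}))   [B -> { }]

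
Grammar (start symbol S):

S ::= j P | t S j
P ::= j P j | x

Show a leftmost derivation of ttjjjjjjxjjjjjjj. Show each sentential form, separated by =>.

S => tSj => ttSjj => ttjPjj => ttjjPjjj => ttjjjPjjjj => ttjjjjPjjjjj => ttjjjjjPjjjjjj => ttjjjjjjPjjjjjjj => ttjjjjjjxjjjjjjj

S => tSj   [S ::= t S j]
tSj => ttSjj   [S ::= t S j]
ttSjj => ttjPjj   [S ::= j P]
ttjPjj => ttjjPjjj   [P ::= j P j]
ttjjPjjj => ttjjjPjjjj   [P ::= j P j]
ttjjjPjjjj => ttjjjjPjjjjj   [P ::= j P j]
ttjjjjPjjjjj => ttjjjjjPjjjjjj   [P ::= j P j]
ttjjjjjPjjjjjj => ttjjjjjjPjjjjjjj   [P ::= j P j]
ttjjjjjjPjjjjjjj => ttjjjjjjxjjjjjjj   [P ::= x]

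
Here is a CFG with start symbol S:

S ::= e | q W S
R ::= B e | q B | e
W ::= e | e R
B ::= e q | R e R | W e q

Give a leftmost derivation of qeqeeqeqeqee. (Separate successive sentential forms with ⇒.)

S ⇒ qWS ⇒ qeRS ⇒ qeBeS ⇒ qeReReS ⇒ qeqBeReS ⇒ qeqWeqeReS ⇒ qeqeeqeReS ⇒ qeqeeqeqBeS ⇒ qeqeeqeqeqeS ⇒ qeqeeqeqeqee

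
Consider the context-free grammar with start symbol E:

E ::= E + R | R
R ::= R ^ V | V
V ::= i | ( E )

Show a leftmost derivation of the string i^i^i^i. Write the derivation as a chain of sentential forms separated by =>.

E=>R=>R^V=>R^V^V=>R^V^V^V=>V^V^V^V=>i^V^V^V=>i^i^V^V=>i^i^i^V=>i^i^i^i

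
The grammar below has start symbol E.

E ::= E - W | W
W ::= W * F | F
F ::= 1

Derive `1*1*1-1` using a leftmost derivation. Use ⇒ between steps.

E ⇒ E-W ⇒ W-W ⇒ W*F-W ⇒ W*F*F-W ⇒ F*F*F-W ⇒ 1*F*F-W ⇒ 1*1*F-W ⇒ 1*1*1-W ⇒ 1*1*1-F ⇒ 1*1*1-1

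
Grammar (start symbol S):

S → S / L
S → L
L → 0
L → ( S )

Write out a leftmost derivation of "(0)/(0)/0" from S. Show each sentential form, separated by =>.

S => S/L   [S → S / L]
S/L => S/L/L   [S → S / L]
S/L/L => L/L/L   [S → L]
L/L/L => (S)/L/L   [L → ( S )]
(S)/L/L => (L)/L/L   [S → L]
(L)/L/L => (0)/L/L   [L → 0]
(0)/L/L => (0)/(S)/L   [L → ( S )]
(0)/(S)/L => (0)/(L)/L   [S → L]
(0)/(L)/L => (0)/(0)/L   [L → 0]
(0)/(0)/L => (0)/(0)/0   [L → 0]

S => S/L => S/L/L => L/L/L => (S)/L/L => (L)/L/L => (0)/L/L => (0)/(S)/L => (0)/(L)/L => (0)/(0)/L => (0)/(0)/0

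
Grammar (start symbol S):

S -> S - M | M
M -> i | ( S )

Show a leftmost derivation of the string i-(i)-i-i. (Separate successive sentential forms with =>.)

S => S-M => S-M-M => S-M-M-M => M-M-M-M => i-M-M-M => i-(S)-M-M => i-(M)-M-M => i-(i)-M-M => i-(i)-i-M => i-(i)-i-i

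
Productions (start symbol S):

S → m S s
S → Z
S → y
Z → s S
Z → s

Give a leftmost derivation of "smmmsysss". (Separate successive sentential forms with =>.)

S => Z => sS => smSs => smmSss => smmmSsss => smmmZsss => smmmsSsss => smmmsysss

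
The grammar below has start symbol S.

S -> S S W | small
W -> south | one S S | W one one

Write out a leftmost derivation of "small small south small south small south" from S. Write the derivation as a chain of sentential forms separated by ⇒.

S ⇒ S S W   [S -> S S W]
S S W ⇒ S S W S W   [S -> S S W]
S S W S W ⇒ S S W S W S W   [S -> S S W]
S S W S W S W ⇒ small S W S W S W   [S -> small]
small S W S W S W ⇒ small small W S W S W   [S -> small]
small small W S W S W ⇒ small small south S W S W   [W -> south]
small small south S W S W ⇒ small small south small W S W   [S -> small]
small small south small W S W ⇒ small small south small south S W   [W -> south]
small small south small south S W ⇒ small small south small south small W   [S -> small]
small small south small south small W ⇒ small small south small south small south   [W -> south]

S ⇒ S S W ⇒ S S W S W ⇒ S S W S W S W ⇒ small S W S W S W ⇒ small small W S W S W ⇒ small small south S W S W ⇒ small small south small W S W ⇒ small small south small south S W ⇒ small small south small south small W ⇒ small small south small south small south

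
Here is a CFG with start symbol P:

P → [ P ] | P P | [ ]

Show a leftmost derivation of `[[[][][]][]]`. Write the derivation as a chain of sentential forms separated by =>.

P => [P] => [PP] => [[P]P] => [[PP]P] => [[PPP]P] => [[[]PP]P] => [[[][]P]P] => [[[][][]]P] => [[[][][]][]]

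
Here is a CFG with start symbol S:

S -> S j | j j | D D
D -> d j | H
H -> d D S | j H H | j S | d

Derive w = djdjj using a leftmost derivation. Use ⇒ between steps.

S ⇒ Sj   [S -> S j]
Sj ⇒ Sjj   [S -> S j]
Sjj ⇒ DDjj   [S -> D D]
DDjj ⇒ djDjj   [D -> d j]
djDjj ⇒ djHjj   [D -> H]
djHjj ⇒ djdjj   [H -> d]

S⇒Sj⇒Sjj⇒DDjj⇒djDjj⇒djHjj⇒djdjj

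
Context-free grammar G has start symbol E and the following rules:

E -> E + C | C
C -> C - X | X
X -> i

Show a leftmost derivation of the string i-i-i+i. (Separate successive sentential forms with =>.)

E => E+C => C+C => C-X+C => C-X-X+C => X-X-X+C => i-X-X+C => i-i-X+C => i-i-i+C => i-i-i+X => i-i-i+i

E => E+C   [E -> E + C]
E+C => C+C   [E -> C]
C+C => C-X+C   [C -> C - X]
C-X+C => C-X-X+C   [C -> C - X]
C-X-X+C => X-X-X+C   [C -> X]
X-X-X+C => i-X-X+C   [X -> i]
i-X-X+C => i-i-X+C   [X -> i]
i-i-X+C => i-i-i+C   [X -> i]
i-i-i+C => i-i-i+X   [C -> X]
i-i-i+X => i-i-i+i   [X -> i]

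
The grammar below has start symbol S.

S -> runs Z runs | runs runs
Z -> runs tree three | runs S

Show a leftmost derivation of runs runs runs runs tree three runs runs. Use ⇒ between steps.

S ⇒ runs Z runs ⇒ runs runs S runs ⇒ runs runs runs Z runs runs ⇒ runs runs runs runs tree three runs runs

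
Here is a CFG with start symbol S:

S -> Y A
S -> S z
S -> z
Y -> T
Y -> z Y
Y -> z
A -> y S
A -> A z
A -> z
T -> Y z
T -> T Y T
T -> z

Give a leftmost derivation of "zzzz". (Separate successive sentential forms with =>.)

S => Sz => YAz => zYAz => zTAz => zzAz => zzzz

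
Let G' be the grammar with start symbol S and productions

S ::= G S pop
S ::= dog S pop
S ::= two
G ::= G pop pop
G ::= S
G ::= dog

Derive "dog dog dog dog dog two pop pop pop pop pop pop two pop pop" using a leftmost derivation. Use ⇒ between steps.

S ⇒ G S pop   [S ::= G S pop]
G S pop ⇒ dog S pop   [G ::= dog]
dog S pop ⇒ dog G S pop pop   [S ::= G S pop]
dog G S pop pop ⇒ dog G pop pop S pop pop   [G ::= G pop pop]
dog G pop pop S pop pop ⇒ dog S pop pop S pop pop   [G ::= S]
dog S pop pop S pop pop ⇒ dog dog S pop pop pop S pop pop   [S ::= dog S pop]
dog dog S pop pop pop S pop pop ⇒ dog dog G S pop pop pop pop S pop pop   [S ::= G S pop]
dog dog G S pop pop pop pop S pop pop ⇒ dog dog dog S pop pop pop pop S pop pop   [G ::= dog]
dog dog dog S pop pop pop pop S pop pop ⇒ dog dog dog G S pop pop pop pop pop S pop pop   [S ::= G S pop]
dog dog dog G S pop pop pop pop pop S pop pop ⇒ dog dog dog dog S pop pop pop pop pop S pop pop   [G ::= dog]
dog dog dog dog S pop pop pop pop pop S pop pop ⇒ dog dog dog dog G S pop pop pop pop pop pop S pop pop   [S ::= G S pop]
dog dog dog dog G S pop pop pop pop pop pop S pop pop ⇒ dog dog dog dog dog S pop pop pop pop pop pop S pop pop   [G ::= dog]
dog dog dog dog dog S pop pop pop pop pop pop S pop pop ⇒ dog dog dog dog dog two pop pop pop pop pop pop S pop pop   [S ::= two]
dog dog dog dog dog two pop pop pop pop pop pop S pop pop ⇒ dog dog dog dog dog two pop pop pop pop pop pop two pop pop   [S ::= two]

S ⇒ G S pop ⇒ dog S pop ⇒ dog G S pop pop ⇒ dog G pop pop S pop pop ⇒ dog S pop pop S pop pop ⇒ dog dog S pop pop pop S pop pop ⇒ dog dog G S pop pop pop pop S pop pop ⇒ dog dog dog S pop pop pop pop S pop pop ⇒ dog dog dog G S pop pop pop pop pop S pop pop ⇒ dog dog dog dog S pop pop pop pop pop S pop pop ⇒ dog dog dog dog G S pop pop pop pop pop pop S pop pop ⇒ dog dog dog dog dog S pop pop pop pop pop pop S pop pop ⇒ dog dog dog dog dog two pop pop pop pop pop pop S pop pop ⇒ dog dog dog dog dog two pop pop pop pop pop pop two pop pop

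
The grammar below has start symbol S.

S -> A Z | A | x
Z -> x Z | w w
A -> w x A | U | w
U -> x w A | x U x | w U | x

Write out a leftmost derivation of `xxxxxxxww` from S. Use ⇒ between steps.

S⇒AZ⇒UZ⇒xUxZ⇒xxUxxZ⇒xxxUxxxZ⇒xxxxxxxZ⇒xxxxxxxww

S ⇒ AZ   [S -> A Z]
AZ ⇒ UZ   [A -> U]
UZ ⇒ xUxZ   [U -> x U x]
xUxZ ⇒ xxUxxZ   [U -> x U x]
xxUxxZ ⇒ xxxUxxxZ   [U -> x U x]
xxxUxxxZ ⇒ xxxxxxxZ   [U -> x]
xxxxxxxZ ⇒ xxxxxxxww   [Z -> w w]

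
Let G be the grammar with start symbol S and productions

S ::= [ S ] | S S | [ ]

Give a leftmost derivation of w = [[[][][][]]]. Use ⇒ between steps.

S ⇒ [S]   [S ::= [ S ]]
[S] ⇒ [[S]]   [S ::= [ S ]]
[[S]] ⇒ [[SS]]   [S ::= S S]
[[SS]] ⇒ [[SSS]]   [S ::= S S]
[[SSS]] ⇒ [[SSSS]]   [S ::= S S]
[[SSSS]] ⇒ [[[]SSS]]   [S ::= [ ]]
[[[]SSS]] ⇒ [[[][]SS]]   [S ::= [ ]]
[[[][]SS]] ⇒ [[[][][]S]]   [S ::= [ ]]
[[[][][]S]] ⇒ [[[][][][]]]   [S ::= [ ]]

S⇒[S]⇒[[S]]⇒[[SS]]⇒[[SSS]]⇒[[SSSS]]⇒[[[]SSS]]⇒[[[][]SS]]⇒[[[][][]S]]⇒[[[][][][]]]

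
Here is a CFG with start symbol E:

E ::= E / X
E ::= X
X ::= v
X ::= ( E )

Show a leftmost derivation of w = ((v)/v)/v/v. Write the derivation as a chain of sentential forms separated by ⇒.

E⇒E/X⇒E/X/X⇒X/X/X⇒(E)/X/X⇒(E/X)/X/X⇒(X/X)/X/X⇒((E)/X)/X/X⇒((X)/X)/X/X⇒((v)/X)/X/X⇒((v)/v)/X/X⇒((v)/v)/v/X⇒((v)/v)/v/v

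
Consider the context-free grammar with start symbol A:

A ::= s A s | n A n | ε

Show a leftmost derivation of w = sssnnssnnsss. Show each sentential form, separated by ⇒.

A ⇒ sAs ⇒ ssAss ⇒ sssAsss ⇒ sssnAnsss ⇒ sssnnAnnsss ⇒ sssnnsAsnnsss ⇒ sssnnssnnsss

A ⇒ sAs   [A ::= s A s]
sAs ⇒ ssAss   [A ::= s A s]
ssAss ⇒ sssAsss   [A ::= s A s]
sssAsss ⇒ sssnAnsss   [A ::= n A n]
sssnAnsss ⇒ sssnnAnnsss   [A ::= n A n]
sssnnAnnsss ⇒ sssnnsAsnnsss   [A ::= s A s]
sssnnsAsnnsss ⇒ sssnnssnnsss   [A ::= ε]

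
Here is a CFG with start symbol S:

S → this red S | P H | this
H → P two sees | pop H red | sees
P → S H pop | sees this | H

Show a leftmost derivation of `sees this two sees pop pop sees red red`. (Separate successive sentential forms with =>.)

S => P H   [S → P H]
P H => H H   [P → H]
H H => P two sees H   [H → P two sees]
P two sees H => sees this two sees H   [P → sees this]
sees this two sees H => sees this two sees pop H red   [H → pop H red]
sees this two sees pop H red => sees this two sees pop pop H red red   [H → pop H red]
sees this two sees pop pop H red red => sees this two sees pop pop sees red red   [H → sees]

S => P H => H H => P two sees H => sees this two sees H => sees this two sees pop H red => sees this two sees pop pop H red red => sees this two sees pop pop sees red red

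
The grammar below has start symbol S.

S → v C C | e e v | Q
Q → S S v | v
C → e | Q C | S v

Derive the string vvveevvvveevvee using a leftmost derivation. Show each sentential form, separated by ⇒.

S ⇒ vCC ⇒ vQCC ⇒ vSSvCC ⇒ vvCCSvCC ⇒ vvQCCSvCC ⇒ vvvCCSvCC ⇒ vvvSvCSvCC ⇒ vvveevvCSvCC ⇒ vvveevvSvSvCC ⇒ vvveevvQvSvCC ⇒ vvveevvvvSvCC ⇒ vvveevvvveevvCC ⇒ vvveevvvveevveC ⇒ vvveevvvveevvee

S ⇒ vCC   [S → v C C]
vCC ⇒ vQCC   [C → Q C]
vQCC ⇒ vSSvCC   [Q → S S v]
vSSvCC ⇒ vvCCSvCC   [S → v C C]
vvCCSvCC ⇒ vvQCCSvCC   [C → Q C]
vvQCCSvCC ⇒ vvvCCSvCC   [Q → v]
vvvCCSvCC ⇒ vvvSvCSvCC   [C → S v]
vvvSvCSvCC ⇒ vvveevvCSvCC   [S → e e v]
vvveevvCSvCC ⇒ vvveevvSvSvCC   [C → S v]
vvveevvSvSvCC ⇒ vvveevvQvSvCC   [S → Q]
vvveevvQvSvCC ⇒ vvveevvvvSvCC   [Q → v]
vvveevvvvSvCC ⇒ vvveevvvveevvCC   [S → e e v]
vvveevvvveevvCC ⇒ vvveevvvveevveC   [C → e]
vvveevvvveevveC ⇒ vvveevvvveevvee   [C → e]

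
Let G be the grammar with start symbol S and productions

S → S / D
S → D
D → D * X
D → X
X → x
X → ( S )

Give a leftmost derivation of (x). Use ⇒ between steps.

S ⇒ D   [S → D]
D ⇒ X   [D → X]
X ⇒ (S)   [X → ( S )]
(S) ⇒ (D)   [S → D]
(D) ⇒ (X)   [D → X]
(X) ⇒ (x)   [X → x]

S⇒D⇒X⇒(S)⇒(D)⇒(X)⇒(x)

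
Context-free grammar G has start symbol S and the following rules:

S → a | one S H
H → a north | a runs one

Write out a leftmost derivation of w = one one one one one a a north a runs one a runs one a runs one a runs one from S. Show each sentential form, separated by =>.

S => one S H   [S → one S H]
one S H => one one S H H   [S → one S H]
one one S H H => one one one S H H H   [S → one S H]
one one one S H H H => one one one one S H H H H   [S → one S H]
one one one one S H H H H => one one one one one S H H H H H   [S → one S H]
one one one one one S H H H H H => one one one one one a H H H H H   [S → a]
one one one one one a H H H H H => one one one one one a a north H H H H   [H → a north]
one one one one one a a north H H H H => one one one one one a a north a runs one H H H   [H → a runs one]
one one one one one a a north a runs one H H H => one one one one one a a north a runs one a runs one H H   [H → a runs one]
one one one one one a a north a runs one a runs one H H => one one one one one a a north a runs one a runs one a runs one H   [H → a runs one]
one one one one one a a north a runs one a runs one a runs one H => one one one one one a a north a runs one a runs one a runs one a runs one   [H → a runs one]

S => one S H => one one S H H => one one one S H H H => one one one one S H H H H => one one one one one S H H H H H => one one one one one a H H H H H => one one one one one a a north H H H H => one one one one one a a north a runs one H H H => one one one one one a a north a runs one a runs one H H => one one one one one a a north a runs one a runs one a runs one H => one one one one one a a north a runs one a runs one a runs one a runs one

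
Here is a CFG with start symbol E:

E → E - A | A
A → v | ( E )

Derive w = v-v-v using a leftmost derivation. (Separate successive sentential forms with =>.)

E => E-A   [E → E - A]
E-A => E-A-A   [E → E - A]
E-A-A => A-A-A   [E → A]
A-A-A => v-A-A   [A → v]
v-A-A => v-v-A   [A → v]
v-v-A => v-v-v   [A → v]

E => E-A => E-A-A => A-A-A => v-A-A => v-v-A => v-v-v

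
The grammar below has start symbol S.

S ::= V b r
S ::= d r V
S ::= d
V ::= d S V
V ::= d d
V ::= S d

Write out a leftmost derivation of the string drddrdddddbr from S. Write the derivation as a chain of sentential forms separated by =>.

S=>Vbr=>Sdbr=>drVdbr=>drdSVdbr=>drddrVVdbr=>drddrSdVdbr=>drddrddVdbr=>drddrdddddbr

S => Vbr   [S ::= V b r]
Vbr => Sdbr   [V ::= S d]
Sdbr => drVdbr   [S ::= d r V]
drVdbr => drdSVdbr   [V ::= d S V]
drdSVdbr => drddrVVdbr   [S ::= d r V]
drddrVVdbr => drddrSdVdbr   [V ::= S d]
drddrSdVdbr => drddrddVdbr   [S ::= d]
drddrddVdbr => drddrdddddbr   [V ::= d d]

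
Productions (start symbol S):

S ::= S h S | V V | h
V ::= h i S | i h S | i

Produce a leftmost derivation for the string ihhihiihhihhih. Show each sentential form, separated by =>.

S=>VV=>ihSV=>ihhV=>ihhihS=>ihhihVV=>ihhihiV=>ihhihiihS=>ihhihiihVV=>ihhihiihhiSV=>ihhihiihhihV=>ihhihiihhihhiS=>ihhihiihhihhih

S => VV   [S ::= V V]
VV => ihSV   [V ::= i h S]
ihSV => ihhV   [S ::= h]
ihhV => ihhihS   [V ::= i h S]
ihhihS => ihhihVV   [S ::= V V]
ihhihVV => ihhihiV   [V ::= i]
ihhihiV => ihhihiihS   [V ::= i h S]
ihhihiihS => ihhihiihVV   [S ::= V V]
ihhihiihVV => ihhihiihhiSV   [V ::= h i S]
ihhihiihhiSV => ihhihiihhihV   [S ::= h]
ihhihiihhihV => ihhihiihhihhiS   [V ::= h i S]
ihhihiihhihhiS => ihhihiihhihhih   [S ::= h]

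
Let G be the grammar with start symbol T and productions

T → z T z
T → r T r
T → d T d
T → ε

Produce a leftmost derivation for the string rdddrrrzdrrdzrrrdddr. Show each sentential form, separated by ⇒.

T ⇒ rTr ⇒ rdTdr ⇒ rddTddr ⇒ rdddTdddr ⇒ rdddrTrdddr ⇒ rdddrrTrrdddr ⇒ rdddrrrTrrrdddr ⇒ rdddrrrzTzrrrdddr ⇒ rdddrrrzdTdzrrrdddr ⇒ rdddrrrzdrTrdzrrrdddr ⇒ rdddrrrzdrrdzrrrdddr

T ⇒ rTr   [T → r T r]
rTr ⇒ rdTdr   [T → d T d]
rdTdr ⇒ rddTddr   [T → d T d]
rddTddr ⇒ rdddTdddr   [T → d T d]
rdddTdddr ⇒ rdddrTrdddr   [T → r T r]
rdddrTrdddr ⇒ rdddrrTrrdddr   [T → r T r]
rdddrrTrrdddr ⇒ rdddrrrTrrrdddr   [T → r T r]
rdddrrrTrrrdddr ⇒ rdddrrrzTzrrrdddr   [T → z T z]
rdddrrrzTzrrrdddr ⇒ rdddrrrzdTdzrrrdddr   [T → d T d]
rdddrrrzdTdzrrrdddr ⇒ rdddrrrzdrTrdzrrrdddr   [T → r T r]
rdddrrrzdrTrdzrrrdddr ⇒ rdddrrrzdrrdzrrrdddr   [T → ε]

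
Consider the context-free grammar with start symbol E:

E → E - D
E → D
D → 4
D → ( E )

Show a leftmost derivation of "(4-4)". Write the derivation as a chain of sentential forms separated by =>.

E => D   [E → D]
D => (E)   [D → ( E )]
(E) => (E-D)   [E → E - D]
(E-D) => (D-D)   [E → D]
(D-D) => (4-D)   [D → 4]
(4-D) => (4-4)   [D → 4]

E => D => (E) => (E-D) => (D-D) => (4-D) => (4-4)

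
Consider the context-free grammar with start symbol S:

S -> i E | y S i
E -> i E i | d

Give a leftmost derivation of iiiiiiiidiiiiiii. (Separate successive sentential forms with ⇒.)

S ⇒ iE ⇒ iiEi ⇒ iiiEii ⇒ iiiiEiii ⇒ iiiiiEiiii ⇒ iiiiiiEiiiii ⇒ iiiiiiiEiiiiii ⇒ iiiiiiiiEiiiiiii ⇒ iiiiiiiidiiiiiii

S ⇒ iE   [S -> i E]
iE ⇒ iiEi   [E -> i E i]
iiEi ⇒ iiiEii   [E -> i E i]
iiiEii ⇒ iiiiEiii   [E -> i E i]
iiiiEiii ⇒ iiiiiEiiii   [E -> i E i]
iiiiiEiiii ⇒ iiiiiiEiiiii   [E -> i E i]
iiiiiiEiiiii ⇒ iiiiiiiEiiiiii   [E -> i E i]
iiiiiiiEiiiiii ⇒ iiiiiiiiEiiiiiii   [E -> i E i]
iiiiiiiiEiiiiiii ⇒ iiiiiiiidiiiiiii   [E -> d]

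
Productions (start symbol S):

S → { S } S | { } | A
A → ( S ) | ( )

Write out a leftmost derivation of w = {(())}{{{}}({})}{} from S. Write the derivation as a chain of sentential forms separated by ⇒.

S ⇒ {S}S   [S → { S } S]
{S}S ⇒ {A}S   [S → A]
{A}S ⇒ {(S)}S   [A → ( S )]
{(S)}S ⇒ {(A)}S   [S → A]
{(A)}S ⇒ {(())}S   [A → ( )]
{(())}S ⇒ {(())}{S}S   [S → { S } S]
{(())}{S}S ⇒ {(())}{{S}S}S   [S → { S } S]
{(())}{{S}S}S ⇒ {(())}{{{}}S}S   [S → { }]
{(())}{{{}}S}S ⇒ {(())}{{{}}A}S   [S → A]
{(())}{{{}}A}S ⇒ {(())}{{{}}(S)}S   [A → ( S )]
{(())}{{{}}(S)}S ⇒ {(())}{{{}}({})}S   [S → { }]
{(())}{{{}}({})}S ⇒ {(())}{{{}}({})}{}   [S → { }]

S⇒{S}S⇒{A}S⇒{(S)}S⇒{(A)}S⇒{(())}S⇒{(())}{S}S⇒{(())}{{S}S}S⇒{(())}{{{}}S}S⇒{(())}{{{}}A}S⇒{(())}{{{}}(S)}S⇒{(())}{{{}}({})}S⇒{(())}{{{}}({})}{}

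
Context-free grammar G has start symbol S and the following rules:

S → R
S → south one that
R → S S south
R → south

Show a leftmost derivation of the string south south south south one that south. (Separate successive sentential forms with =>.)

S => R   [S → R]
R => S S south   [R → S S south]
S S south => R S south   [S → R]
R S south => S S south S south   [R → S S south]
S S south S south => R S south S south   [S → R]
R S south S south => south S south S south   [R → south]
south S south S south => south R south S south   [S → R]
south R south S south => south south south S south   [R → south]
south south south S south => south south south south one that south   [S → south one that]

S => R => S S south => R S south => S S south S south => R S south S south => south S south S south => south R south S south => south south south S south => south south south south one that south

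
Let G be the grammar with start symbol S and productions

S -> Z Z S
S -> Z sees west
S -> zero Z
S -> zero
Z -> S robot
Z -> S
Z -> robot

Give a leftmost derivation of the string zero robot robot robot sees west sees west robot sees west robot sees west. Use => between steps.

S => Z sees west => S robot sees west => Z sees west robot sees west => S robot sees west robot sees west => Z sees west robot sees west robot sees west => S sees west robot sees west robot sees west => Z Z S sees west robot sees west robot sees west => S robot Z S sees west robot sees west robot sees west => zero robot Z S sees west robot sees west robot sees west => zero robot robot S sees west robot sees west robot sees west => zero robot robot Z sees west sees west robot sees west robot sees west => zero robot robot robot sees west sees west robot sees west robot sees west

S => Z sees west   [S -> Z sees west]
Z sees west => S robot sees west   [Z -> S robot]
S robot sees west => Z sees west robot sees west   [S -> Z sees west]
Z sees west robot sees west => S robot sees west robot sees west   [Z -> S robot]
S robot sees west robot sees west => Z sees west robot sees west robot sees west   [S -> Z sees west]
Z sees west robot sees west robot sees west => S sees west robot sees west robot sees west   [Z -> S]
S sees west robot sees west robot sees west => Z Z S sees west robot sees west robot sees west   [S -> Z Z S]
Z Z S sees west robot sees west robot sees west => S robot Z S sees west robot sees west robot sees west   [Z -> S robot]
S robot Z S sees west robot sees west robot sees west => zero robot Z S sees west robot sees west robot sees west   [S -> zero]
zero robot Z S sees west robot sees west robot sees west => zero robot robot S sees west robot sees west robot sees west   [Z -> robot]
zero robot robot S sees west robot sees west robot sees west => zero robot robot Z sees west sees west robot sees west robot sees west   [S -> Z sees west]
zero robot robot Z sees west sees west robot sees west robot sees west => zero robot robot robot sees west sees west robot sees west robot sees west   [Z -> robot]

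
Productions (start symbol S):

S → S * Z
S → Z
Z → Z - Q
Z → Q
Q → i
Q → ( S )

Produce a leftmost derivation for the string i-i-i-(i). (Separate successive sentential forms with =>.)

S => Z => Z-Q => Z-Q-Q => Z-Q-Q-Q => Q-Q-Q-Q => i-Q-Q-Q => i-i-Q-Q => i-i-i-Q => i-i-i-(S) => i-i-i-(Z) => i-i-i-(Q) => i-i-i-(i)

S => Z   [S → Z]
Z => Z-Q   [Z → Z - Q]
Z-Q => Z-Q-Q   [Z → Z - Q]
Z-Q-Q => Z-Q-Q-Q   [Z → Z - Q]
Z-Q-Q-Q => Q-Q-Q-Q   [Z → Q]
Q-Q-Q-Q => i-Q-Q-Q   [Q → i]
i-Q-Q-Q => i-i-Q-Q   [Q → i]
i-i-Q-Q => i-i-i-Q   [Q → i]
i-i-i-Q => i-i-i-(S)   [Q → ( S )]
i-i-i-(S) => i-i-i-(Z)   [S → Z]
i-i-i-(Z) => i-i-i-(Q)   [Z → Q]
i-i-i-(Q) => i-i-i-(i)   [Q → i]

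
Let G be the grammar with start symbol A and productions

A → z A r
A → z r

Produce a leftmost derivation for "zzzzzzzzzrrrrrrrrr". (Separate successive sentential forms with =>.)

A => zAr => zzArr => zzzArrr => zzzzArrrr => zzzzzArrrrr => zzzzzzArrrrrr => zzzzzzzArrrrrrr => zzzzzzzzArrrrrrrr => zzzzzzzzzrrrrrrrrr

A => zAr   [A → z A r]
zAr => zzArr   [A → z A r]
zzArr => zzzArrr   [A → z A r]
zzzArrr => zzzzArrrr   [A → z A r]
zzzzArrrr => zzzzzArrrrr   [A → z A r]
zzzzzArrrrr => zzzzzzArrrrrr   [A → z A r]
zzzzzzArrrrrr => zzzzzzzArrrrrrr   [A → z A r]
zzzzzzzArrrrrrr => zzzzzzzzArrrrrrrr   [A → z A r]
zzzzzzzzArrrrrrrr => zzzzzzzzzrrrrrrrrr   [A → z r]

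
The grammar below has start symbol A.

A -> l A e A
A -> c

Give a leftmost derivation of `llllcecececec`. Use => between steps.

A => lAeA   [A -> l A e A]
lAeA => llAeAeA   [A -> l A e A]
llAeAeA => lllAeAeAeA   [A -> l A e A]
lllAeAeAeA => llllAeAeAeAeA   [A -> l A e A]
llllAeAeAeAeA => llllceAeAeAeA   [A -> c]
llllceAeAeAeA => llllceceAeAeA   [A -> c]
llllceceAeAeA => llllcececeAeA   [A -> c]
llllcececeAeA => llllcecececeA   [A -> c]
llllcecececeA => llllcecececec   [A -> c]

A => lAeA => llAeAeA => lllAeAeAeA => llllAeAeAeAeA => llllceAeAeAeA => llllceceAeAeA => llllcececeAeA => llllcecececeA => llllcecececec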